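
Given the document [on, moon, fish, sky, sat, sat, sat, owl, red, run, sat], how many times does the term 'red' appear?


Document has 11 words
Scanning for 'red':
Found at positions: [8]
Count = 1

1


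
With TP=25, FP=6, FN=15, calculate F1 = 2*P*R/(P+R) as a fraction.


F1 = 2 * P * R / (P + R)
P = TP/(TP+FP) = 25/31 = 25/31
R = TP/(TP+FN) = 25/40 = 5/8
2 * P * R = 2 * 25/31 * 5/8 = 125/124
P + R = 25/31 + 5/8 = 355/248
F1 = 125/124 / 355/248 = 50/71

50/71


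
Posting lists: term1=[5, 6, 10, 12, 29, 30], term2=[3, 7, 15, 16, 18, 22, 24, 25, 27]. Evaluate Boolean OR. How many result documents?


Boolean OR: find union of posting lists
term1 docs: [5, 6, 10, 12, 29, 30]
term2 docs: [3, 7, 15, 16, 18, 22, 24, 25, 27]
Union: [3, 5, 6, 7, 10, 12, 15, 16, 18, 22, 24, 25, 27, 29, 30]
|union| = 15

15


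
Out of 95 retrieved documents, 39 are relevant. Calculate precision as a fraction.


Precision = relevant_retrieved / total_retrieved
= 39 / 95
= 39 / (39 + 56)
= 39/95

39/95


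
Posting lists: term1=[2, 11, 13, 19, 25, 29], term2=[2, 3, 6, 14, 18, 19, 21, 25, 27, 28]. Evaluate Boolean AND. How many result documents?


Boolean AND: find intersection of posting lists
term1 docs: [2, 11, 13, 19, 25, 29]
term2 docs: [2, 3, 6, 14, 18, 19, 21, 25, 27, 28]
Intersection: [2, 19, 25]
|intersection| = 3

3


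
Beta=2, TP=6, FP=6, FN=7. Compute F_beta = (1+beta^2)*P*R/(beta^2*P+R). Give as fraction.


P = TP/(TP+FP) = 6/12 = 1/2
R = TP/(TP+FN) = 6/13 = 6/13
beta^2 = 2^2 = 4
(1 + beta^2) = 5
Numerator = (1+beta^2)*P*R = 15/13
Denominator = beta^2*P + R = 2 + 6/13 = 32/13
F_beta = 15/32

15/32


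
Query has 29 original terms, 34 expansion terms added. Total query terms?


Original terms: 29
Expansion terms: 34
Total = 29 + 34 = 63

63


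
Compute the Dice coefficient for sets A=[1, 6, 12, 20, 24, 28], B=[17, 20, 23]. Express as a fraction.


A intersect B = [20]
|A intersect B| = 1
|A| = 6, |B| = 3
Dice = 2*1 / (6+3)
= 2 / 9 = 2/9

2/9


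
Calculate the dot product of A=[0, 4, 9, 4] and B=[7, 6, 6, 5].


Dot product = sum of element-wise products
A[0]*B[0] = 0*7 = 0
A[1]*B[1] = 4*6 = 24
A[2]*B[2] = 9*6 = 54
A[3]*B[3] = 4*5 = 20
Sum = 0 + 24 + 54 + 20 = 98

98


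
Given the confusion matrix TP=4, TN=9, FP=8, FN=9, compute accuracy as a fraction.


Accuracy = (TP + TN) / (TP + TN + FP + FN)
TP + TN = 4 + 9 = 13
Total = 4 + 9 + 8 + 9 = 30
Accuracy = 13 / 30 = 13/30

13/30


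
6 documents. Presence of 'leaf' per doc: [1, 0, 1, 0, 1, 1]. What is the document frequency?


Checking each document for 'leaf':
Doc 1: present
Doc 2: absent
Doc 3: present
Doc 4: absent
Doc 5: present
Doc 6: present
df = sum of presences = 1 + 0 + 1 + 0 + 1 + 1 = 4

4


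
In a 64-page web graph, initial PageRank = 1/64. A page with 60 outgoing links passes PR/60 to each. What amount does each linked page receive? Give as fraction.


Initial PR = 1/64 = 1/64
Outlinks = 60
Contribution per link = PR / outlinks
= 1/64 / 60
= 1/3840

1/3840


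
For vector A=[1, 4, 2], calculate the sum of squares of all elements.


|A|^2 = sum of squared components
A[0]^2 = 1^2 = 1
A[1]^2 = 4^2 = 16
A[2]^2 = 2^2 = 4
Sum = 1 + 16 + 4 = 21

21


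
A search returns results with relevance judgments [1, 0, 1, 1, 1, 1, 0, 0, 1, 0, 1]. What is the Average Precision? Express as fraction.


Computing P@k for each relevant position:
Position 1: relevant, P@1 = 1/1 = 1
Position 2: not relevant
Position 3: relevant, P@3 = 2/3 = 2/3
Position 4: relevant, P@4 = 3/4 = 3/4
Position 5: relevant, P@5 = 4/5 = 4/5
Position 6: relevant, P@6 = 5/6 = 5/6
Position 7: not relevant
Position 8: not relevant
Position 9: relevant, P@9 = 6/9 = 2/3
Position 10: not relevant
Position 11: relevant, P@11 = 7/11 = 7/11
Sum of P@k = 1 + 2/3 + 3/4 + 4/5 + 5/6 + 2/3 + 7/11 = 3533/660
AP = 3533/660 / 7 = 3533/4620

3533/4620


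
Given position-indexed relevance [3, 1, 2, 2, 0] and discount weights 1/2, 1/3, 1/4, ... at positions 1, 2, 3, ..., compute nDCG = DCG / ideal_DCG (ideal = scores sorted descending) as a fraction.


Position discount weights w_i = 1/(i+1) for i=1..5:
Weights = [1/2, 1/3, 1/4, 1/5, 1/6]
Actual relevance: [3, 1, 2, 2, 0]
DCG = 3/2 + 1/3 + 2/4 + 2/5 + 0/6 = 41/15
Ideal relevance (sorted desc): [3, 2, 2, 1, 0]
Ideal DCG = 3/2 + 2/3 + 2/4 + 1/5 + 0/6 = 43/15
nDCG = DCG / ideal_DCG = 41/15 / 43/15 = 41/43

41/43


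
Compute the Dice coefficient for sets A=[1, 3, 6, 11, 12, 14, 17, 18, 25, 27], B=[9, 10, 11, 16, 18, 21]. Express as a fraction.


A intersect B = [11, 18]
|A intersect B| = 2
|A| = 10, |B| = 6
Dice = 2*2 / (10+6)
= 4 / 16 = 1/4

1/4


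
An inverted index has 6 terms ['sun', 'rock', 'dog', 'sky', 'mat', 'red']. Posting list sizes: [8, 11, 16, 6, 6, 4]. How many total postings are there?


Summing posting list sizes:
'sun': 8 postings
'rock': 11 postings
'dog': 16 postings
'sky': 6 postings
'mat': 6 postings
'red': 4 postings
Total = 8 + 11 + 16 + 6 + 6 + 4 = 51

51


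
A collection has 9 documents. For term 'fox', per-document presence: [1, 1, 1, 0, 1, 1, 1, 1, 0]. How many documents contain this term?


Checking each document for 'fox':
Doc 1: present
Doc 2: present
Doc 3: present
Doc 4: absent
Doc 5: present
Doc 6: present
Doc 7: present
Doc 8: present
Doc 9: absent
df = sum of presences = 1 + 1 + 1 + 0 + 1 + 1 + 1 + 1 + 0 = 7

7


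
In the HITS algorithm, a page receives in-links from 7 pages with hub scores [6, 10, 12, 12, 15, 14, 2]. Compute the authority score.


Authority = sum of hub scores of in-linkers
In-link 1: hub score = 6
In-link 2: hub score = 10
In-link 3: hub score = 12
In-link 4: hub score = 12
In-link 5: hub score = 15
In-link 6: hub score = 14
In-link 7: hub score = 2
Authority = 6 + 10 + 12 + 12 + 15 + 14 + 2 = 71

71


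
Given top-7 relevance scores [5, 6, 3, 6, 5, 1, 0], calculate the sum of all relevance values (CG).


Cumulative Gain = sum of relevance scores
Position 1: rel=5, running sum=5
Position 2: rel=6, running sum=11
Position 3: rel=3, running sum=14
Position 4: rel=6, running sum=20
Position 5: rel=5, running sum=25
Position 6: rel=1, running sum=26
Position 7: rel=0, running sum=26
CG = 26

26


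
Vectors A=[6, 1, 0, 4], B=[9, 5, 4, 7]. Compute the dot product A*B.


Dot product = sum of element-wise products
A[0]*B[0] = 6*9 = 54
A[1]*B[1] = 1*5 = 5
A[2]*B[2] = 0*4 = 0
A[3]*B[3] = 4*7 = 28
Sum = 54 + 5 + 0 + 28 = 87

87


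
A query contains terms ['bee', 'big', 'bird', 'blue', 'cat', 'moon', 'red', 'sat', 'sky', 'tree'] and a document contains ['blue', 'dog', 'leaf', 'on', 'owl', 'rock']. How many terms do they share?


Query terms: ['bee', 'big', 'bird', 'blue', 'cat', 'moon', 'red', 'sat', 'sky', 'tree']
Document terms: ['blue', 'dog', 'leaf', 'on', 'owl', 'rock']
Common terms: ['blue']
Overlap count = 1

1


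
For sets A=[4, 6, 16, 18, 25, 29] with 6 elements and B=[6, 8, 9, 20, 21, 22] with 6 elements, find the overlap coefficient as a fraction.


A intersect B = [6]
|A intersect B| = 1
min(|A|, |B|) = min(6, 6) = 6
Overlap = 1 / 6 = 1/6

1/6


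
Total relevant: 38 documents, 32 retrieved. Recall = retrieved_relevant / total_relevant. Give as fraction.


Recall = retrieved_relevant / total_relevant
= 32 / 38
= 32 / (32 + 6)
= 16/19

16/19


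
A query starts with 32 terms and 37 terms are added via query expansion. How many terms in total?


Original terms: 32
Expansion terms: 37
Total = 32 + 37 = 69

69


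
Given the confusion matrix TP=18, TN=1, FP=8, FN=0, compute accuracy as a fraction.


Accuracy = (TP + TN) / (TP + TN + FP + FN)
TP + TN = 18 + 1 = 19
Total = 18 + 1 + 8 + 0 = 27
Accuracy = 19 / 27 = 19/27

19/27


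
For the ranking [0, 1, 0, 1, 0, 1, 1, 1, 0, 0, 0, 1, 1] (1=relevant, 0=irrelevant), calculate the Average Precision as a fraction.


Computing P@k for each relevant position:
Position 1: not relevant
Position 2: relevant, P@2 = 1/2 = 1/2
Position 3: not relevant
Position 4: relevant, P@4 = 2/4 = 1/2
Position 5: not relevant
Position 6: relevant, P@6 = 3/6 = 1/2
Position 7: relevant, P@7 = 4/7 = 4/7
Position 8: relevant, P@8 = 5/8 = 5/8
Position 9: not relevant
Position 10: not relevant
Position 11: not relevant
Position 12: relevant, P@12 = 6/12 = 1/2
Position 13: relevant, P@13 = 7/13 = 7/13
Sum of P@k = 1/2 + 1/2 + 1/2 + 4/7 + 5/8 + 1/2 + 7/13 = 2719/728
AP = 2719/728 / 7 = 2719/5096

2719/5096


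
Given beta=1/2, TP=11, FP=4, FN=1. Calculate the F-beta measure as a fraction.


P = TP/(TP+FP) = 11/15 = 11/15
R = TP/(TP+FN) = 11/12 = 11/12
beta^2 = 1/2^2 = 1/4
(1 + beta^2) = 5/4
Numerator = (1+beta^2)*P*R = 121/144
Denominator = beta^2*P + R = 11/60 + 11/12 = 11/10
F_beta = 55/72

55/72


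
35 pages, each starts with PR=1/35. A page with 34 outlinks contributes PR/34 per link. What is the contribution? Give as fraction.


Initial PR = 1/35 = 1/35
Outlinks = 34
Contribution per link = PR / outlinks
= 1/35 / 34
= 1/1190

1/1190


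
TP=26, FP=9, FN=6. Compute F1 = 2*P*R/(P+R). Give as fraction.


F1 = 2 * P * R / (P + R)
P = TP/(TP+FP) = 26/35 = 26/35
R = TP/(TP+FN) = 26/32 = 13/16
2 * P * R = 2 * 26/35 * 13/16 = 169/140
P + R = 26/35 + 13/16 = 871/560
F1 = 169/140 / 871/560 = 52/67

52/67


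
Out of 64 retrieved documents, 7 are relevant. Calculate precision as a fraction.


Precision = relevant_retrieved / total_retrieved
= 7 / 64
= 7 / (7 + 57)
= 7/64

7/64


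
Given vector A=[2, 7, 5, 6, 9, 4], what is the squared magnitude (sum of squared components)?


|A|^2 = sum of squared components
A[0]^2 = 2^2 = 4
A[1]^2 = 7^2 = 49
A[2]^2 = 5^2 = 25
A[3]^2 = 6^2 = 36
A[4]^2 = 9^2 = 81
A[5]^2 = 4^2 = 16
Sum = 4 + 49 + 25 + 36 + 81 + 16 = 211

211


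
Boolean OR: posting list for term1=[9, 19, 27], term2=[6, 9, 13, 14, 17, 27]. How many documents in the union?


Boolean OR: find union of posting lists
term1 docs: [9, 19, 27]
term2 docs: [6, 9, 13, 14, 17, 27]
Union: [6, 9, 13, 14, 17, 19, 27]
|union| = 7

7


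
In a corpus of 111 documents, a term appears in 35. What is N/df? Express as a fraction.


IDF ratio = N / df
= 111 / 35
= 111/35

111/35


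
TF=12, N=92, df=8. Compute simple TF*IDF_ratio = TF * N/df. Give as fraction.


TF * (N/df)
= 12 * (92/8)
= 12 * 23/2
= 138

138


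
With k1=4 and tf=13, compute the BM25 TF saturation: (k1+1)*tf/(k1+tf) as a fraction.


BM25 TF component = (k1+1)*tf / (k1+tf)
k1 = 4, tf = 13
Numerator = (4+1)*13 = 65
Denominator = 4 + 13 = 17
= 65/17 = 65/17

65/17


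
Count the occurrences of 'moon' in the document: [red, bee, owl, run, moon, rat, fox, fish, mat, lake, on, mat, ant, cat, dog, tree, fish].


Document has 17 words
Scanning for 'moon':
Found at positions: [4]
Count = 1

1


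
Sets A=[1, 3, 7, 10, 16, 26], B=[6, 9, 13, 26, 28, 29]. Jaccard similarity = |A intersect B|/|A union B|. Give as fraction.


A intersect B = [26]
|A intersect B| = 1
A union B = [1, 3, 6, 7, 9, 10, 13, 16, 26, 28, 29]
|A union B| = 11
Jaccard = 1/11 = 1/11

1/11


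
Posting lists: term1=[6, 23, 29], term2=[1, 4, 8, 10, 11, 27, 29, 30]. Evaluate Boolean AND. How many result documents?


Boolean AND: find intersection of posting lists
term1 docs: [6, 23, 29]
term2 docs: [1, 4, 8, 10, 11, 27, 29, 30]
Intersection: [29]
|intersection| = 1

1


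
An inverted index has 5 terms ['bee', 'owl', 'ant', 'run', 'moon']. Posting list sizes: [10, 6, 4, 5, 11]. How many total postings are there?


Summing posting list sizes:
'bee': 10 postings
'owl': 6 postings
'ant': 4 postings
'run': 5 postings
'moon': 11 postings
Total = 10 + 6 + 4 + 5 + 11 = 36

36


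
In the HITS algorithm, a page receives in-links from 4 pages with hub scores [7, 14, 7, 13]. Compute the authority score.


Authority = sum of hub scores of in-linkers
In-link 1: hub score = 7
In-link 2: hub score = 14
In-link 3: hub score = 7
In-link 4: hub score = 13
Authority = 7 + 14 + 7 + 13 = 41

41


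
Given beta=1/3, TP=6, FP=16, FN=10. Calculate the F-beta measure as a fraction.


P = TP/(TP+FP) = 6/22 = 3/11
R = TP/(TP+FN) = 6/16 = 3/8
beta^2 = 1/3^2 = 1/9
(1 + beta^2) = 10/9
Numerator = (1+beta^2)*P*R = 5/44
Denominator = beta^2*P + R = 1/33 + 3/8 = 107/264
F_beta = 30/107

30/107


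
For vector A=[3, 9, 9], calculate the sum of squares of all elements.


|A|^2 = sum of squared components
A[0]^2 = 3^2 = 9
A[1]^2 = 9^2 = 81
A[2]^2 = 9^2 = 81
Sum = 9 + 81 + 81 = 171

171


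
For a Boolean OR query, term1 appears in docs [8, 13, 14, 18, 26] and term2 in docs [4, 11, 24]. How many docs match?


Boolean OR: find union of posting lists
term1 docs: [8, 13, 14, 18, 26]
term2 docs: [4, 11, 24]
Union: [4, 8, 11, 13, 14, 18, 24, 26]
|union| = 8

8


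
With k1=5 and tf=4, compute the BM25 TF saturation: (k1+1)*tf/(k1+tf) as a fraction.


BM25 TF component = (k1+1)*tf / (k1+tf)
k1 = 5, tf = 4
Numerator = (5+1)*4 = 24
Denominator = 5 + 4 = 9
= 24/9 = 8/3

8/3


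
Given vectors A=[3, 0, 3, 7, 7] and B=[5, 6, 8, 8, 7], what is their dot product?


Dot product = sum of element-wise products
A[0]*B[0] = 3*5 = 15
A[1]*B[1] = 0*6 = 0
A[2]*B[2] = 3*8 = 24
A[3]*B[3] = 7*8 = 56
A[4]*B[4] = 7*7 = 49
Sum = 15 + 0 + 24 + 56 + 49 = 144

144


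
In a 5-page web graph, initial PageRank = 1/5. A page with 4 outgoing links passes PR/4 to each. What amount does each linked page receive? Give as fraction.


Initial PR = 1/5 = 1/5
Outlinks = 4
Contribution per link = PR / outlinks
= 1/5 / 4
= 1/20

1/20


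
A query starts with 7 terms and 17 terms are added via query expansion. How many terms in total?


Original terms: 7
Expansion terms: 17
Total = 7 + 17 = 24

24


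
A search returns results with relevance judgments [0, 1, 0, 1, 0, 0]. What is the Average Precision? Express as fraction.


Computing P@k for each relevant position:
Position 1: not relevant
Position 2: relevant, P@2 = 1/2 = 1/2
Position 3: not relevant
Position 4: relevant, P@4 = 2/4 = 1/2
Position 5: not relevant
Position 6: not relevant
Sum of P@k = 1/2 + 1/2 = 1
AP = 1 / 2 = 1/2

1/2


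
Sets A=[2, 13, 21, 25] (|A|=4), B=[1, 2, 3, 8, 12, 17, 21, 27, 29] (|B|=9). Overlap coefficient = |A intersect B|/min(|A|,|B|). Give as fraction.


A intersect B = [2, 21]
|A intersect B| = 2
min(|A|, |B|) = min(4, 9) = 4
Overlap = 2 / 4 = 1/2

1/2


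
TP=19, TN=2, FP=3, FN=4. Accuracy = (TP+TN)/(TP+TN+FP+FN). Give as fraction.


Accuracy = (TP + TN) / (TP + TN + FP + FN)
TP + TN = 19 + 2 = 21
Total = 19 + 2 + 3 + 4 = 28
Accuracy = 21 / 28 = 3/4

3/4


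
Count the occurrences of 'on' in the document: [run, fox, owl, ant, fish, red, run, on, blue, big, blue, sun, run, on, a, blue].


Document has 16 words
Scanning for 'on':
Found at positions: [7, 13]
Count = 2

2


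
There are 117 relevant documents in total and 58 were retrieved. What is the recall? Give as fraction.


Recall = retrieved_relevant / total_relevant
= 58 / 117
= 58 / (58 + 59)
= 58/117

58/117


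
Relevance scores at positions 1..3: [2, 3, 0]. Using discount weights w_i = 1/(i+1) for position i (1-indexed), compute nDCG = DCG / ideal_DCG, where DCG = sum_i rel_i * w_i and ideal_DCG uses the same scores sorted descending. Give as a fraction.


Position discount weights w_i = 1/(i+1) for i=1..3:
Weights = [1/2, 1/3, 1/4]
Actual relevance: [2, 3, 0]
DCG = 2/2 + 3/3 + 0/4 = 2
Ideal relevance (sorted desc): [3, 2, 0]
Ideal DCG = 3/2 + 2/3 + 0/4 = 13/6
nDCG = DCG / ideal_DCG = 2 / 13/6 = 12/13

12/13


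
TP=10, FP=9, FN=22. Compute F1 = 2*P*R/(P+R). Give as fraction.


F1 = 2 * P * R / (P + R)
P = TP/(TP+FP) = 10/19 = 10/19
R = TP/(TP+FN) = 10/32 = 5/16
2 * P * R = 2 * 10/19 * 5/16 = 25/76
P + R = 10/19 + 5/16 = 255/304
F1 = 25/76 / 255/304 = 20/51

20/51


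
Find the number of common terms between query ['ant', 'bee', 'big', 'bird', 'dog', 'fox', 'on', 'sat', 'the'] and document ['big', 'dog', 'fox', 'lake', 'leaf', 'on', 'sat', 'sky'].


Query terms: ['ant', 'bee', 'big', 'bird', 'dog', 'fox', 'on', 'sat', 'the']
Document terms: ['big', 'dog', 'fox', 'lake', 'leaf', 'on', 'sat', 'sky']
Common terms: ['big', 'dog', 'fox', 'on', 'sat']
Overlap count = 5

5


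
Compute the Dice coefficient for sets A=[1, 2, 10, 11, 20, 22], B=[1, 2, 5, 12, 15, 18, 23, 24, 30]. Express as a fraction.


A intersect B = [1, 2]
|A intersect B| = 2
|A| = 6, |B| = 9
Dice = 2*2 / (6+9)
= 4 / 15 = 4/15

4/15


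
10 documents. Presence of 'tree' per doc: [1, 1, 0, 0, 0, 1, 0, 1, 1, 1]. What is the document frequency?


Checking each document for 'tree':
Doc 1: present
Doc 2: present
Doc 3: absent
Doc 4: absent
Doc 5: absent
Doc 6: present
Doc 7: absent
Doc 8: present
Doc 9: present
Doc 10: present
df = sum of presences = 1 + 1 + 0 + 0 + 0 + 1 + 0 + 1 + 1 + 1 = 6

6


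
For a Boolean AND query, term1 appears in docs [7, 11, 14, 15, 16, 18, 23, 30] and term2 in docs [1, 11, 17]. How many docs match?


Boolean AND: find intersection of posting lists
term1 docs: [7, 11, 14, 15, 16, 18, 23, 30]
term2 docs: [1, 11, 17]
Intersection: [11]
|intersection| = 1

1


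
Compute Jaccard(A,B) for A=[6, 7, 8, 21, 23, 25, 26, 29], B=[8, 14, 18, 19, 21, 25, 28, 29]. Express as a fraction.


A intersect B = [8, 21, 25, 29]
|A intersect B| = 4
A union B = [6, 7, 8, 14, 18, 19, 21, 23, 25, 26, 28, 29]
|A union B| = 12
Jaccard = 4/12 = 1/3

1/3


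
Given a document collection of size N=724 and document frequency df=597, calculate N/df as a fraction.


IDF ratio = N / df
= 724 / 597
= 724/597

724/597


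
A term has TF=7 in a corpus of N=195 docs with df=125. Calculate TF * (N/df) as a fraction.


TF * (N/df)
= 7 * (195/125)
= 7 * 39/25
= 273/25

273/25


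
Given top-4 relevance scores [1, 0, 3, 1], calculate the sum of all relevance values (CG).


Cumulative Gain = sum of relevance scores
Position 1: rel=1, running sum=1
Position 2: rel=0, running sum=1
Position 3: rel=3, running sum=4
Position 4: rel=1, running sum=5
CG = 5

5


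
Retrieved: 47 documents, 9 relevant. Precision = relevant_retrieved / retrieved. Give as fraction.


Precision = relevant_retrieved / total_retrieved
= 9 / 47
= 9 / (9 + 38)
= 9/47

9/47


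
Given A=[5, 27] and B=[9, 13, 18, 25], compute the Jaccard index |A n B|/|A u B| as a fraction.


A intersect B = []
|A intersect B| = 0
A union B = [5, 9, 13, 18, 25, 27]
|A union B| = 6
Jaccard = 0/6 = 0

0


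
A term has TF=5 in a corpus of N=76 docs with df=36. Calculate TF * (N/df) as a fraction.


TF * (N/df)
= 5 * (76/36)
= 5 * 19/9
= 95/9

95/9


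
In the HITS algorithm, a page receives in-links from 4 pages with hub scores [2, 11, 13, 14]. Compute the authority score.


Authority = sum of hub scores of in-linkers
In-link 1: hub score = 2
In-link 2: hub score = 11
In-link 3: hub score = 13
In-link 4: hub score = 14
Authority = 2 + 11 + 13 + 14 = 40

40


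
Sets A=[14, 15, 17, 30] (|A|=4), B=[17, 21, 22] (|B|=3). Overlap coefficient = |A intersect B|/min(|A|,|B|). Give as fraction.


A intersect B = [17]
|A intersect B| = 1
min(|A|, |B|) = min(4, 3) = 3
Overlap = 1 / 3 = 1/3

1/3


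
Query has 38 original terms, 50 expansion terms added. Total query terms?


Original terms: 38
Expansion terms: 50
Total = 38 + 50 = 88

88


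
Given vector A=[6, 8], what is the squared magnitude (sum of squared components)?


|A|^2 = sum of squared components
A[0]^2 = 6^2 = 36
A[1]^2 = 8^2 = 64
Sum = 36 + 64 = 100

100


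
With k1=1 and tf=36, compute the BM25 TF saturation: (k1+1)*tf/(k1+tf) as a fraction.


BM25 TF component = (k1+1)*tf / (k1+tf)
k1 = 1, tf = 36
Numerator = (1+1)*36 = 72
Denominator = 1 + 36 = 37
= 72/37 = 72/37

72/37


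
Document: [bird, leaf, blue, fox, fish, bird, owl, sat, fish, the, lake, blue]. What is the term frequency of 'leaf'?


Document has 12 words
Scanning for 'leaf':
Found at positions: [1]
Count = 1

1


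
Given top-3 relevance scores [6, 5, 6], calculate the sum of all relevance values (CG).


Cumulative Gain = sum of relevance scores
Position 1: rel=6, running sum=6
Position 2: rel=5, running sum=11
Position 3: rel=6, running sum=17
CG = 17

17


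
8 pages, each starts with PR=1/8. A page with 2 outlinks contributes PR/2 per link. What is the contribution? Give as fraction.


Initial PR = 1/8 = 1/8
Outlinks = 2
Contribution per link = PR / outlinks
= 1/8 / 2
= 1/16

1/16


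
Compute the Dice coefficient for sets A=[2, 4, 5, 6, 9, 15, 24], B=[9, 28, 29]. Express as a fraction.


A intersect B = [9]
|A intersect B| = 1
|A| = 7, |B| = 3
Dice = 2*1 / (7+3)
= 2 / 10 = 1/5

1/5


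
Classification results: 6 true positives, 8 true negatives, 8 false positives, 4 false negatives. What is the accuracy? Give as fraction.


Accuracy = (TP + TN) / (TP + TN + FP + FN)
TP + TN = 6 + 8 = 14
Total = 6 + 8 + 8 + 4 = 26
Accuracy = 14 / 26 = 7/13

7/13


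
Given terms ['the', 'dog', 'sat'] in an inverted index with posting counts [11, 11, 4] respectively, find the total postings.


Summing posting list sizes:
'the': 11 postings
'dog': 11 postings
'sat': 4 postings
Total = 11 + 11 + 4 = 26

26


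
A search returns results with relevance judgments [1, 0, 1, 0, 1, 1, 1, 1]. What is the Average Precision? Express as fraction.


Computing P@k for each relevant position:
Position 1: relevant, P@1 = 1/1 = 1
Position 2: not relevant
Position 3: relevant, P@3 = 2/3 = 2/3
Position 4: not relevant
Position 5: relevant, P@5 = 3/5 = 3/5
Position 6: relevant, P@6 = 4/6 = 2/3
Position 7: relevant, P@7 = 5/7 = 5/7
Position 8: relevant, P@8 = 6/8 = 3/4
Sum of P@k = 1 + 2/3 + 3/5 + 2/3 + 5/7 + 3/4 = 1847/420
AP = 1847/420 / 6 = 1847/2520

1847/2520


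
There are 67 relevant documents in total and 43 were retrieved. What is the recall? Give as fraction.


Recall = retrieved_relevant / total_relevant
= 43 / 67
= 43 / (43 + 24)
= 43/67

43/67


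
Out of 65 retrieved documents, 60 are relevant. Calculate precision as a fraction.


Precision = relevant_retrieved / total_retrieved
= 60 / 65
= 60 / (60 + 5)
= 12/13

12/13


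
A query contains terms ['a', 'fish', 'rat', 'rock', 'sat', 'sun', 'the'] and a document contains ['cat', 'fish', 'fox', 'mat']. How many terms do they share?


Query terms: ['a', 'fish', 'rat', 'rock', 'sat', 'sun', 'the']
Document terms: ['cat', 'fish', 'fox', 'mat']
Common terms: ['fish']
Overlap count = 1

1


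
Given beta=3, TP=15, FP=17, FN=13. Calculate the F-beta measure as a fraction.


P = TP/(TP+FP) = 15/32 = 15/32
R = TP/(TP+FN) = 15/28 = 15/28
beta^2 = 3^2 = 9
(1 + beta^2) = 10
Numerator = (1+beta^2)*P*R = 1125/448
Denominator = beta^2*P + R = 135/32 + 15/28 = 1065/224
F_beta = 75/142

75/142


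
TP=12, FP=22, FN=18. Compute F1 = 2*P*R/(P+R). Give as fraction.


F1 = 2 * P * R / (P + R)
P = TP/(TP+FP) = 12/34 = 6/17
R = TP/(TP+FN) = 12/30 = 2/5
2 * P * R = 2 * 6/17 * 2/5 = 24/85
P + R = 6/17 + 2/5 = 64/85
F1 = 24/85 / 64/85 = 3/8

3/8


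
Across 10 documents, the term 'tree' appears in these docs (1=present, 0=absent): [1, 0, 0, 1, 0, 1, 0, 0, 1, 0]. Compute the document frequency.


Checking each document for 'tree':
Doc 1: present
Doc 2: absent
Doc 3: absent
Doc 4: present
Doc 5: absent
Doc 6: present
Doc 7: absent
Doc 8: absent
Doc 9: present
Doc 10: absent
df = sum of presences = 1 + 0 + 0 + 1 + 0 + 1 + 0 + 0 + 1 + 0 = 4

4


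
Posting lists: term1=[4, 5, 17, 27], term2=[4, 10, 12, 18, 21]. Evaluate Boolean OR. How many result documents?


Boolean OR: find union of posting lists
term1 docs: [4, 5, 17, 27]
term2 docs: [4, 10, 12, 18, 21]
Union: [4, 5, 10, 12, 17, 18, 21, 27]
|union| = 8

8


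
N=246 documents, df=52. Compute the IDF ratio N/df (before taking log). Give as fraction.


IDF ratio = N / df
= 246 / 52
= 123/26

123/26


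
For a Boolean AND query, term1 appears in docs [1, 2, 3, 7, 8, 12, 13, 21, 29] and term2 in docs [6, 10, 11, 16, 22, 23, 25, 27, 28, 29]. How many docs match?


Boolean AND: find intersection of posting lists
term1 docs: [1, 2, 3, 7, 8, 12, 13, 21, 29]
term2 docs: [6, 10, 11, 16, 22, 23, 25, 27, 28, 29]
Intersection: [29]
|intersection| = 1

1


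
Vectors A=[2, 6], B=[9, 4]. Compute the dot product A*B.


Dot product = sum of element-wise products
A[0]*B[0] = 2*9 = 18
A[1]*B[1] = 6*4 = 24
Sum = 18 + 24 = 42

42


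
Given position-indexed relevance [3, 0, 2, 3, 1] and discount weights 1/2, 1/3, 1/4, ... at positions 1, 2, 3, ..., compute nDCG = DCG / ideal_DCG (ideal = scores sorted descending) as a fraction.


Position discount weights w_i = 1/(i+1) for i=1..5:
Weights = [1/2, 1/3, 1/4, 1/5, 1/6]
Actual relevance: [3, 0, 2, 3, 1]
DCG = 3/2 + 0/3 + 2/4 + 3/5 + 1/6 = 83/30
Ideal relevance (sorted desc): [3, 3, 2, 1, 0]
Ideal DCG = 3/2 + 3/3 + 2/4 + 1/5 + 0/6 = 16/5
nDCG = DCG / ideal_DCG = 83/30 / 16/5 = 83/96

83/96


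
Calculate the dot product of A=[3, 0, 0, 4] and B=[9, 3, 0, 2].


Dot product = sum of element-wise products
A[0]*B[0] = 3*9 = 27
A[1]*B[1] = 0*3 = 0
A[2]*B[2] = 0*0 = 0
A[3]*B[3] = 4*2 = 8
Sum = 27 + 0 + 0 + 8 = 35

35


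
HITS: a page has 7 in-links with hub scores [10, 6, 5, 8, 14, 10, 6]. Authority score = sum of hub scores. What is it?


Authority = sum of hub scores of in-linkers
In-link 1: hub score = 10
In-link 2: hub score = 6
In-link 3: hub score = 5
In-link 4: hub score = 8
In-link 5: hub score = 14
In-link 6: hub score = 10
In-link 7: hub score = 6
Authority = 10 + 6 + 5 + 8 + 14 + 10 + 6 = 59

59


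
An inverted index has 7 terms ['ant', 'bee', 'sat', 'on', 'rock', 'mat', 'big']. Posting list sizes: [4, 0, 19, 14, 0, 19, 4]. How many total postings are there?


Summing posting list sizes:
'ant': 4 postings
'bee': 0 postings
'sat': 19 postings
'on': 14 postings
'rock': 0 postings
'mat': 19 postings
'big': 4 postings
Total = 4 + 0 + 19 + 14 + 0 + 19 + 4 = 60

60


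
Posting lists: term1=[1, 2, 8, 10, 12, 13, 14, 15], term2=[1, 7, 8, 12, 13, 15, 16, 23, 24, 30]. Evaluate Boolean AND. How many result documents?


Boolean AND: find intersection of posting lists
term1 docs: [1, 2, 8, 10, 12, 13, 14, 15]
term2 docs: [1, 7, 8, 12, 13, 15, 16, 23, 24, 30]
Intersection: [1, 8, 12, 13, 15]
|intersection| = 5

5


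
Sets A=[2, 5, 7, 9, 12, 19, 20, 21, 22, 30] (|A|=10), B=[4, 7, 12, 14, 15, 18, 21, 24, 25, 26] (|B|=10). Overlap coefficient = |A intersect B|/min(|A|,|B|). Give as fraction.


A intersect B = [7, 12, 21]
|A intersect B| = 3
min(|A|, |B|) = min(10, 10) = 10
Overlap = 3 / 10 = 3/10

3/10


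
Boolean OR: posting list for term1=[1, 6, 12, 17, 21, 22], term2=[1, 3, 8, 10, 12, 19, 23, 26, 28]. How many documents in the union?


Boolean OR: find union of posting lists
term1 docs: [1, 6, 12, 17, 21, 22]
term2 docs: [1, 3, 8, 10, 12, 19, 23, 26, 28]
Union: [1, 3, 6, 8, 10, 12, 17, 19, 21, 22, 23, 26, 28]
|union| = 13

13


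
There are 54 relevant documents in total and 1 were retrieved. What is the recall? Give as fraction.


Recall = retrieved_relevant / total_relevant
= 1 / 54
= 1 / (1 + 53)
= 1/54

1/54


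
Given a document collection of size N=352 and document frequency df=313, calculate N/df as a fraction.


IDF ratio = N / df
= 352 / 313
= 352/313

352/313


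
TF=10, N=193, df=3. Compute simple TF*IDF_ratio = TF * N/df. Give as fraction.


TF * (N/df)
= 10 * (193/3)
= 10 * 193/3
= 1930/3

1930/3


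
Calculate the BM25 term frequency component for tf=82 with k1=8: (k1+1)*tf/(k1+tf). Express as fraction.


BM25 TF component = (k1+1)*tf / (k1+tf)
k1 = 8, tf = 82
Numerator = (8+1)*82 = 738
Denominator = 8 + 82 = 90
= 738/90 = 41/5

41/5


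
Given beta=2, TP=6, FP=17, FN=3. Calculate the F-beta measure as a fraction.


P = TP/(TP+FP) = 6/23 = 6/23
R = TP/(TP+FN) = 6/9 = 2/3
beta^2 = 2^2 = 4
(1 + beta^2) = 5
Numerator = (1+beta^2)*P*R = 20/23
Denominator = beta^2*P + R = 24/23 + 2/3 = 118/69
F_beta = 30/59

30/59


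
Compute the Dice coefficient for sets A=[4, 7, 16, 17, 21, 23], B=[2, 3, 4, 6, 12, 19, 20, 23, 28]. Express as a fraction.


A intersect B = [4, 23]
|A intersect B| = 2
|A| = 6, |B| = 9
Dice = 2*2 / (6+9)
= 4 / 15 = 4/15

4/15


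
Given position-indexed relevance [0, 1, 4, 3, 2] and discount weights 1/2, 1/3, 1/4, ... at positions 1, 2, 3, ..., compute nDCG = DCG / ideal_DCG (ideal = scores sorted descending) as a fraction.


Position discount weights w_i = 1/(i+1) for i=1..5:
Weights = [1/2, 1/3, 1/4, 1/5, 1/6]
Actual relevance: [0, 1, 4, 3, 2]
DCG = 0/2 + 1/3 + 4/4 + 3/5 + 2/6 = 34/15
Ideal relevance (sorted desc): [4, 3, 2, 1, 0]
Ideal DCG = 4/2 + 3/3 + 2/4 + 1/5 + 0/6 = 37/10
nDCG = DCG / ideal_DCG = 34/15 / 37/10 = 68/111

68/111


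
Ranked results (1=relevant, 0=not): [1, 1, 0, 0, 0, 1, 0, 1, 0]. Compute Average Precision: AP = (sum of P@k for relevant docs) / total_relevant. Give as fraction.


Computing P@k for each relevant position:
Position 1: relevant, P@1 = 1/1 = 1
Position 2: relevant, P@2 = 2/2 = 1
Position 3: not relevant
Position 4: not relevant
Position 5: not relevant
Position 6: relevant, P@6 = 3/6 = 1/2
Position 7: not relevant
Position 8: relevant, P@8 = 4/8 = 1/2
Position 9: not relevant
Sum of P@k = 1 + 1 + 1/2 + 1/2 = 3
AP = 3 / 4 = 3/4

3/4


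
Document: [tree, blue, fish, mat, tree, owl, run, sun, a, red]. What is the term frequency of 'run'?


Document has 10 words
Scanning for 'run':
Found at positions: [6]
Count = 1

1


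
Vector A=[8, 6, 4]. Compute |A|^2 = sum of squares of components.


|A|^2 = sum of squared components
A[0]^2 = 8^2 = 64
A[1]^2 = 6^2 = 36
A[2]^2 = 4^2 = 16
Sum = 64 + 36 + 16 = 116

116


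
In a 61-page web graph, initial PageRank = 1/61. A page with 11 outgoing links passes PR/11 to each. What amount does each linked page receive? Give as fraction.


Initial PR = 1/61 = 1/61
Outlinks = 11
Contribution per link = PR / outlinks
= 1/61 / 11
= 1/671

1/671


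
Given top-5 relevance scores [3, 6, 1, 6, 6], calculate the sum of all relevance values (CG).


Cumulative Gain = sum of relevance scores
Position 1: rel=3, running sum=3
Position 2: rel=6, running sum=9
Position 3: rel=1, running sum=10
Position 4: rel=6, running sum=16
Position 5: rel=6, running sum=22
CG = 22

22


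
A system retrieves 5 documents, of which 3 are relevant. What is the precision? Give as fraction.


Precision = relevant_retrieved / total_retrieved
= 3 / 5
= 3 / (3 + 2)
= 3/5

3/5


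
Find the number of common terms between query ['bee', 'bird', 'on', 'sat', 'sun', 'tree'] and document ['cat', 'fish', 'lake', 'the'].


Query terms: ['bee', 'bird', 'on', 'sat', 'sun', 'tree']
Document terms: ['cat', 'fish', 'lake', 'the']
Common terms: []
Overlap count = 0

0


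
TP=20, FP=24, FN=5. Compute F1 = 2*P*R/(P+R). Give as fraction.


F1 = 2 * P * R / (P + R)
P = TP/(TP+FP) = 20/44 = 5/11
R = TP/(TP+FN) = 20/25 = 4/5
2 * P * R = 2 * 5/11 * 4/5 = 8/11
P + R = 5/11 + 4/5 = 69/55
F1 = 8/11 / 69/55 = 40/69

40/69


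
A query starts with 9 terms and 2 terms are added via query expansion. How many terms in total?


Original terms: 9
Expansion terms: 2
Total = 9 + 2 = 11

11


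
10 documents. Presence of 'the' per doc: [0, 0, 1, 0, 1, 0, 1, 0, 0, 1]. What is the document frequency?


Checking each document for 'the':
Doc 1: absent
Doc 2: absent
Doc 3: present
Doc 4: absent
Doc 5: present
Doc 6: absent
Doc 7: present
Doc 8: absent
Doc 9: absent
Doc 10: present
df = sum of presences = 0 + 0 + 1 + 0 + 1 + 0 + 1 + 0 + 0 + 1 = 4

4


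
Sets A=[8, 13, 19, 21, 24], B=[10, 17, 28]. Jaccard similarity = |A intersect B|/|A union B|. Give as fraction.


A intersect B = []
|A intersect B| = 0
A union B = [8, 10, 13, 17, 19, 21, 24, 28]
|A union B| = 8
Jaccard = 0/8 = 0

0


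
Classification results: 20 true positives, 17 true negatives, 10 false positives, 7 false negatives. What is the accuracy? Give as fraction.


Accuracy = (TP + TN) / (TP + TN + FP + FN)
TP + TN = 20 + 17 = 37
Total = 20 + 17 + 10 + 7 = 54
Accuracy = 37 / 54 = 37/54

37/54


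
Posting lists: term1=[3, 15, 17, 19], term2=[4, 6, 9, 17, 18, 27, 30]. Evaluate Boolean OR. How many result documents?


Boolean OR: find union of posting lists
term1 docs: [3, 15, 17, 19]
term2 docs: [4, 6, 9, 17, 18, 27, 30]
Union: [3, 4, 6, 9, 15, 17, 18, 19, 27, 30]
|union| = 10

10


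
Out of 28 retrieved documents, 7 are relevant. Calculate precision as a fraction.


Precision = relevant_retrieved / total_retrieved
= 7 / 28
= 7 / (7 + 21)
= 1/4

1/4


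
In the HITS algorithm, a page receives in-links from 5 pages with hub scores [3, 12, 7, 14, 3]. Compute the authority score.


Authority = sum of hub scores of in-linkers
In-link 1: hub score = 3
In-link 2: hub score = 12
In-link 3: hub score = 7
In-link 4: hub score = 14
In-link 5: hub score = 3
Authority = 3 + 12 + 7 + 14 + 3 = 39

39


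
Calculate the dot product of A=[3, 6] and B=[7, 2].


Dot product = sum of element-wise products
A[0]*B[0] = 3*7 = 21
A[1]*B[1] = 6*2 = 12
Sum = 21 + 12 = 33

33


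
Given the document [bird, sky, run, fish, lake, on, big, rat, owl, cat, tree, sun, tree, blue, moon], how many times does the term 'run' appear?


Document has 15 words
Scanning for 'run':
Found at positions: [2]
Count = 1

1


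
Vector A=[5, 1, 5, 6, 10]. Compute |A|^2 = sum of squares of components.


|A|^2 = sum of squared components
A[0]^2 = 5^2 = 25
A[1]^2 = 1^2 = 1
A[2]^2 = 5^2 = 25
A[3]^2 = 6^2 = 36
A[4]^2 = 10^2 = 100
Sum = 25 + 1 + 25 + 36 + 100 = 187

187


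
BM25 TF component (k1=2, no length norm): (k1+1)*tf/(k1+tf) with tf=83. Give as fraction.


BM25 TF component = (k1+1)*tf / (k1+tf)
k1 = 2, tf = 83
Numerator = (2+1)*83 = 249
Denominator = 2 + 83 = 85
= 249/85 = 249/85

249/85


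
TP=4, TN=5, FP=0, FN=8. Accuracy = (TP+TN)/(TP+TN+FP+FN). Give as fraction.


Accuracy = (TP + TN) / (TP + TN + FP + FN)
TP + TN = 4 + 5 = 9
Total = 4 + 5 + 0 + 8 = 17
Accuracy = 9 / 17 = 9/17

9/17


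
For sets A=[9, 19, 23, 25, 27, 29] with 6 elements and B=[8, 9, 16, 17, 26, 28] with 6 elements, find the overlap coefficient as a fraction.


A intersect B = [9]
|A intersect B| = 1
min(|A|, |B|) = min(6, 6) = 6
Overlap = 1 / 6 = 1/6

1/6


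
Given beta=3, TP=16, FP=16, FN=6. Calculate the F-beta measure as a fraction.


P = TP/(TP+FP) = 16/32 = 1/2
R = TP/(TP+FN) = 16/22 = 8/11
beta^2 = 3^2 = 9
(1 + beta^2) = 10
Numerator = (1+beta^2)*P*R = 40/11
Denominator = beta^2*P + R = 9/2 + 8/11 = 115/22
F_beta = 16/23

16/23


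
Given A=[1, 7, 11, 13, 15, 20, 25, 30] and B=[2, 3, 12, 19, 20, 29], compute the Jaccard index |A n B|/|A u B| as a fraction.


A intersect B = [20]
|A intersect B| = 1
A union B = [1, 2, 3, 7, 11, 12, 13, 15, 19, 20, 25, 29, 30]
|A union B| = 13
Jaccard = 1/13 = 1/13

1/13


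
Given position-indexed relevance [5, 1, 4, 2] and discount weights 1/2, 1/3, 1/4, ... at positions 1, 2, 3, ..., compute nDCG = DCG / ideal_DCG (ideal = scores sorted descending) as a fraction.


Position discount weights w_i = 1/(i+1) for i=1..4:
Weights = [1/2, 1/3, 1/4, 1/5]
Actual relevance: [5, 1, 4, 2]
DCG = 5/2 + 1/3 + 4/4 + 2/5 = 127/30
Ideal relevance (sorted desc): [5, 4, 2, 1]
Ideal DCG = 5/2 + 4/3 + 2/4 + 1/5 = 68/15
nDCG = DCG / ideal_DCG = 127/30 / 68/15 = 127/136

127/136


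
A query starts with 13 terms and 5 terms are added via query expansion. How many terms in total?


Original terms: 13
Expansion terms: 5
Total = 13 + 5 = 18

18


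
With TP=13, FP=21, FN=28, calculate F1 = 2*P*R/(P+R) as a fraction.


F1 = 2 * P * R / (P + R)
P = TP/(TP+FP) = 13/34 = 13/34
R = TP/(TP+FN) = 13/41 = 13/41
2 * P * R = 2 * 13/34 * 13/41 = 169/697
P + R = 13/34 + 13/41 = 975/1394
F1 = 169/697 / 975/1394 = 26/75

26/75


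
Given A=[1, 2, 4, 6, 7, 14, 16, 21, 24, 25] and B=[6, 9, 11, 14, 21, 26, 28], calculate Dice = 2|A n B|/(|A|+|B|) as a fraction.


A intersect B = [6, 14, 21]
|A intersect B| = 3
|A| = 10, |B| = 7
Dice = 2*3 / (10+7)
= 6 / 17 = 6/17

6/17


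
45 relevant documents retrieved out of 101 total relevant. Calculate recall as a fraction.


Recall = retrieved_relevant / total_relevant
= 45 / 101
= 45 / (45 + 56)
= 45/101

45/101


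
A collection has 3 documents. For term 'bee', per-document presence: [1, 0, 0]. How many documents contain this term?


Checking each document for 'bee':
Doc 1: present
Doc 2: absent
Doc 3: absent
df = sum of presences = 1 + 0 + 0 = 1

1


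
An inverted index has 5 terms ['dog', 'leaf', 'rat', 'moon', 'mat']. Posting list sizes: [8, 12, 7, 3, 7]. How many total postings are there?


Summing posting list sizes:
'dog': 8 postings
'leaf': 12 postings
'rat': 7 postings
'moon': 3 postings
'mat': 7 postings
Total = 8 + 12 + 7 + 3 + 7 = 37

37


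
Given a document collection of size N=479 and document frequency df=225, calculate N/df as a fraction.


IDF ratio = N / df
= 479 / 225
= 479/225

479/225


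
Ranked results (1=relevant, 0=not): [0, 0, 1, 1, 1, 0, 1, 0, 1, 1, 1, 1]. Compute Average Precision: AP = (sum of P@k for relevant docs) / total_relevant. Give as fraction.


Computing P@k for each relevant position:
Position 1: not relevant
Position 2: not relevant
Position 3: relevant, P@3 = 1/3 = 1/3
Position 4: relevant, P@4 = 2/4 = 1/2
Position 5: relevant, P@5 = 3/5 = 3/5
Position 6: not relevant
Position 7: relevant, P@7 = 4/7 = 4/7
Position 8: not relevant
Position 9: relevant, P@9 = 5/9 = 5/9
Position 10: relevant, P@10 = 6/10 = 3/5
Position 11: relevant, P@11 = 7/11 = 7/11
Position 12: relevant, P@12 = 8/12 = 2/3
Sum of P@k = 1/3 + 1/2 + 3/5 + 4/7 + 5/9 + 3/5 + 7/11 + 2/3 = 30931/6930
AP = 30931/6930 / 8 = 30931/55440

30931/55440


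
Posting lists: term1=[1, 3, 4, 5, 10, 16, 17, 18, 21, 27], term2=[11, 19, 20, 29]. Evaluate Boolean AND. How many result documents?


Boolean AND: find intersection of posting lists
term1 docs: [1, 3, 4, 5, 10, 16, 17, 18, 21, 27]
term2 docs: [11, 19, 20, 29]
Intersection: []
|intersection| = 0

0


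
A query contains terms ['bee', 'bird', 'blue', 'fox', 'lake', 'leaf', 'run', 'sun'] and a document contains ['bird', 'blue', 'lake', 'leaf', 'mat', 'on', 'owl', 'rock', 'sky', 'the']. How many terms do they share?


Query terms: ['bee', 'bird', 'blue', 'fox', 'lake', 'leaf', 'run', 'sun']
Document terms: ['bird', 'blue', 'lake', 'leaf', 'mat', 'on', 'owl', 'rock', 'sky', 'the']
Common terms: ['bird', 'blue', 'lake', 'leaf']
Overlap count = 4

4


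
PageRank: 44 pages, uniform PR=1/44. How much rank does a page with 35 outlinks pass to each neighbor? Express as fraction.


Initial PR = 1/44 = 1/44
Outlinks = 35
Contribution per link = PR / outlinks
= 1/44 / 35
= 1/1540

1/1540


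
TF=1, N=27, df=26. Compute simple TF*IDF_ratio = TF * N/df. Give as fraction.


TF * (N/df)
= 1 * (27/26)
= 1 * 27/26
= 27/26

27/26


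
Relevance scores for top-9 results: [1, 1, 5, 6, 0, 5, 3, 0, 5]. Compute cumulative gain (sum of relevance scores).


Cumulative Gain = sum of relevance scores
Position 1: rel=1, running sum=1
Position 2: rel=1, running sum=2
Position 3: rel=5, running sum=7
Position 4: rel=6, running sum=13
Position 5: rel=0, running sum=13
Position 6: rel=5, running sum=18
Position 7: rel=3, running sum=21
Position 8: rel=0, running sum=21
Position 9: rel=5, running sum=26
CG = 26

26


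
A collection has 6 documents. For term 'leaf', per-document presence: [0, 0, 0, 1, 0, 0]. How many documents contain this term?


Checking each document for 'leaf':
Doc 1: absent
Doc 2: absent
Doc 3: absent
Doc 4: present
Doc 5: absent
Doc 6: absent
df = sum of presences = 0 + 0 + 0 + 1 + 0 + 0 = 1

1


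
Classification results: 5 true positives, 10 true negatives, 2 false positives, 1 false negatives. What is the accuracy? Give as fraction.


Accuracy = (TP + TN) / (TP + TN + FP + FN)
TP + TN = 5 + 10 = 15
Total = 5 + 10 + 2 + 1 = 18
Accuracy = 15 / 18 = 5/6

5/6


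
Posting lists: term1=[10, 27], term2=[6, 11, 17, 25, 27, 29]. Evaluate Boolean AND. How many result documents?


Boolean AND: find intersection of posting lists
term1 docs: [10, 27]
term2 docs: [6, 11, 17, 25, 27, 29]
Intersection: [27]
|intersection| = 1

1
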